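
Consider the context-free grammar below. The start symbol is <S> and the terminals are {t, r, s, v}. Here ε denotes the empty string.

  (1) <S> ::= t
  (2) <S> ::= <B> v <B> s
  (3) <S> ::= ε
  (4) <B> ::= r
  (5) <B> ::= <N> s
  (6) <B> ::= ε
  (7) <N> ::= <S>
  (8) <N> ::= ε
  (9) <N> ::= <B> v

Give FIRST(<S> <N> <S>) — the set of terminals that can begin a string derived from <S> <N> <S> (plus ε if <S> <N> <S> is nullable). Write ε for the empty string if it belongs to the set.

{ε, r, s, t, v}

FIRST(<S>): from <S>::=t we get {t}; from <S>::=<B> v <B> s we get {r, s, t, v}; from <S>::=ε we get {ε}. So FIRST(<S>) = {ε, r, s, t, v}.
FIRST(<B>): from <B>::=r we get {r}; from <B>::=<N> s we get {r, s, t, v}; from <B>::=ε we get {ε}. So FIRST(<B>) = {ε, r, s, t, v}.
FIRST(<N>): from <N>::=<S> we get {ε, r, s, t, v}; from <N>::=ε we get {ε}; from <N>::=<B> v we get {r, s, t, v}. So FIRST(<N>) = {ε, r, s, t, v}.
FIRST(<S> <N> <S>): take FIRST of each symbol in turn, carrying on past any symbol whose FIRST contains ε; result {ε, r, s, t, v}.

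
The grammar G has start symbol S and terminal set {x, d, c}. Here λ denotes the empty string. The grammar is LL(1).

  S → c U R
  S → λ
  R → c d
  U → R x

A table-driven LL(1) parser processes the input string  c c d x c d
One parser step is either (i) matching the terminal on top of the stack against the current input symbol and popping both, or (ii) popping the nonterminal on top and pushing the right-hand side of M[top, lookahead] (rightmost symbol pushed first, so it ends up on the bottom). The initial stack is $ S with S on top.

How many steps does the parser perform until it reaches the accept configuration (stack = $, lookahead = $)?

      Stack      Input          Action
   1  $ S        c c d x c d $  expand S → c U R
   2  $ R U c    c c d x c d $  match c
   3  $ R U      c d x c d $    expand U → R x
   4  $ R x R    c d x c d $    expand R → c d
   5  $ R x d c  c d x c d $    match c
   6  $ R x d    d x c d $      match d
   7  $ R x      x c d $        match x
   8  $ R        c d $          expand R → c d
   9  $ d c      c d $          match c
  10  $ d        d $            match d
Accept reached after 10 steps.

10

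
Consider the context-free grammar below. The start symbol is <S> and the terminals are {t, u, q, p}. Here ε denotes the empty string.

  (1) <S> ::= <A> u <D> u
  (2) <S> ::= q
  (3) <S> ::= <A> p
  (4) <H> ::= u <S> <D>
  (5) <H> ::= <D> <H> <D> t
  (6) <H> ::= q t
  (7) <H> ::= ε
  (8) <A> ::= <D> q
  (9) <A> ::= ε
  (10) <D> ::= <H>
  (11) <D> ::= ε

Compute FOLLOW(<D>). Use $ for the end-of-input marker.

FIRST(<S>) = {p, q, t, u}  (via <A> u <D> u, <A> p)
FIRST(<H>) = {ε, q, t, u}  (via <D> <H> <D> t)
FIRST(<D>) = {ε, q, t, u}  (via <H>)
FIRST(<A>) = {ε, q, t, u}  (via <D> q)
FOLLOW(<S>) includes $ since <S> is the start symbol.
FOLLOW(<A>): in <S>::=<A> u <D> u, <A> is followed by u <D> u with FIRST {u}; in <S>::=<A> p, <A> is followed by p with FIRST {p}. Thus FOLLOW(<A>) = {p, u}.
FOLLOW(<S>): in <H>::=u <S> <D>, <S> is followed by <D> with FIRST {ε, q, t, u}; in <H>::=u <S> <D>, the suffix after <S> is nullable, so FOLLOW(<S>) ⊇ FOLLOW(<H>) = {q, t, u}. Thus FOLLOW(<S>) = {$, q, t, u}.
FOLLOW(<H>): in <H>::=<D> <H> <D> t, <H> is followed by <D> t with FIRST {q, t, u}; in <D>::=<H>, the suffix after <H> is empty, so FOLLOW(<H>) ⊇ FOLLOW(<D>) = {q, t, u}. Thus FOLLOW(<H>) = {q, t, u}.
FOLLOW(<D>): in <S>::=<A> u <D> u, <D> is followed by u with FIRST {u}; in <H>::=u <S> <D>, the suffix after <D> is empty, so FOLLOW(<D>) ⊇ FOLLOW(<H>) = {q, t, u}; in <H>::=<D> <H> <D> t (occurrence 1), <D> is followed by <H> <D> t with FIRST {q, t, u}; in <H>::=<D> <H> <D> t (occurrence 2), <D> is followed by t with FIRST {t}; in <A>::=<D> q, <D> is followed by q with FIRST {q}. Thus FOLLOW(<D>) = {q, t, u}.

{q, t, u}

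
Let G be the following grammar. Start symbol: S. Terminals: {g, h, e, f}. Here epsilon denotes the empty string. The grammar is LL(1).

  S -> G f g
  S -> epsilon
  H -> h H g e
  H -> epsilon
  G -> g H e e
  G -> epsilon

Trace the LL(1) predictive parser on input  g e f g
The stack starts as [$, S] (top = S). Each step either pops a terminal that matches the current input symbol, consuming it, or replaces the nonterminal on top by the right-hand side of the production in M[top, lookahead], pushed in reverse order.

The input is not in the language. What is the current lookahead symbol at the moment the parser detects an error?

     Stack          Input      Action
  1  $ S            g e f g $  expand S -> G f g
  2  $ g f G        g e f g $  expand G -> g H e e
  3  $ g f e e H g  g e f g $  match g
  4  $ g f e e H    e f g $    expand H -> epsilon
  5  $ g f e e      e f g $    match e
  6  $ g f e        f g $      error: top is terminal e but lookahead is f

f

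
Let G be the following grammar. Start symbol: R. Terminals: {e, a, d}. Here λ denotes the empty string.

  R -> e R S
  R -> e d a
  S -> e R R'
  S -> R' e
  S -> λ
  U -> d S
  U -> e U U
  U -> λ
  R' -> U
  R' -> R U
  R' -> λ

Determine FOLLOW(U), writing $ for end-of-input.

FIRST(R): from R->e R S we get {e}; from R->e d a we get {e}. So FIRST(R) = {e}.
FIRST(U): from U->d S we get {d}; from U->e U U we get {e}; from U->λ we get {λ}. So FIRST(U) = {λ, d, e}.
FIRST(R'): from R'->U we get {λ, d, e}; from R'->R U we get {e}; from R'->λ we get {λ}. So FIRST(R') = {λ, d, e}.
FIRST(S): from S->e R R' we get {e}; from S->R' e we get {d, e}; from S->λ we get {λ}. So FIRST(S) = {λ, d, e}.
FOLLOW(R) includes $ since R is the start symbol.
FOLLOW(R): in R->e R S, R is followed by S with FIRST {λ, d, e}; in R->e R S, the suffix after R is nullable (adds nothing new); in S->e R R', R is followed by R' with FIRST {λ, d, e}; in S->e R R', the suffix after R is nullable, so FOLLOW(R) ⊇ FOLLOW(S) = {$, d, e}; in R'->R U, R is followed by U with FIRST {λ, d, e}; in R'->R U, the suffix after R is nullable, so FOLLOW(R) ⊇ FOLLOW(R') = {$, d, e}. Thus FOLLOW(R) = {$, d, e}.
FOLLOW(S): in R->e R S, the suffix after S is empty, so FOLLOW(S) ⊇ FOLLOW(R) = {$, d, e}; in U->d S, the suffix after S is empty, so FOLLOW(S) ⊇ FOLLOW(U) = {$, d, e}. Thus FOLLOW(S) = {$, d, e}.
FOLLOW(R'): in S->e R R', the suffix after R' is empty, so FOLLOW(R') ⊇ FOLLOW(S) = {$, d, e}; in S->R' e, R' is followed by e with FIRST {e}. Thus FOLLOW(R') = {$, d, e}.
FOLLOW(U): in U->e U U (occurrence 1), U is followed by U with FIRST {λ, d, e}; in U->e U U (occurrence 1), the suffix after U is nullable (adds nothing new); in U->e U U (occurrence 2), the suffix after U is empty (adds nothing new); in R'->U, the suffix after U is empty, so FOLLOW(U) ⊇ FOLLOW(R') = {$, d, e}; in R'->R U, the suffix after U is empty, so FOLLOW(U) ⊇ FOLLOW(R') = {$, d, e}. Thus FOLLOW(U) = {$, d, e}.

{$, d, e}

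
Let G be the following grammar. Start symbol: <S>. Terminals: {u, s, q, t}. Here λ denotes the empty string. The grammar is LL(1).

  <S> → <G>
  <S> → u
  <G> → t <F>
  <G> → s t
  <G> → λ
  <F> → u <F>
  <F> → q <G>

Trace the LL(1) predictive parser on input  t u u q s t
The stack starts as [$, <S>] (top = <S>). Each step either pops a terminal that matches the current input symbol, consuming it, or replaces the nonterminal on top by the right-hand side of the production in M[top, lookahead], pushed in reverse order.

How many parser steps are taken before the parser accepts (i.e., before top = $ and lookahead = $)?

12

      Stack    Input          Action
   1  $ <S>    t u u q s t $  expand <S> → <G>
   2  $ <G>    t u u q s t $  expand <G> → t <F>
   3  $ <F> t  t u u q s t $  match t
   4  $ <F>    u u q s t $    expand <F> → u <F>
   5  $ <F> u  u u q s t $    match u
   6  $ <F>    u q s t $      expand <F> → u <F>
   7  $ <F> u  u q s t $      match u
   8  $ <F>    q s t $        expand <F> → q <G>
   9  $ <G> q  q s t $        match q
  10  $ <G>    s t $          expand <G> → s t
  11  $ t s    s t $          match s
  12  $ t      t $            match t
Accept reached after 12 steps.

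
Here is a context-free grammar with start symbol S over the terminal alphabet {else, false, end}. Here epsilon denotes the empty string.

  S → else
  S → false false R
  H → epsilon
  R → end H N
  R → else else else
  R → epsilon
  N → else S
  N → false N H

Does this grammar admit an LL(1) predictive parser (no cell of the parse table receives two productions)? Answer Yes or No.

Yes

FIRST(S) = {else, false}
FIRST(H) = {epsilon}
FIRST(R) = {epsilon, else, end}
FIRST(N) = {else, false}
FOLLOW(S) = {$}
FOLLOW(H) = {$, else, false}
FOLLOW(R) = {$}
FOLLOW(N) = {$}
Each cell of M receives at most one production.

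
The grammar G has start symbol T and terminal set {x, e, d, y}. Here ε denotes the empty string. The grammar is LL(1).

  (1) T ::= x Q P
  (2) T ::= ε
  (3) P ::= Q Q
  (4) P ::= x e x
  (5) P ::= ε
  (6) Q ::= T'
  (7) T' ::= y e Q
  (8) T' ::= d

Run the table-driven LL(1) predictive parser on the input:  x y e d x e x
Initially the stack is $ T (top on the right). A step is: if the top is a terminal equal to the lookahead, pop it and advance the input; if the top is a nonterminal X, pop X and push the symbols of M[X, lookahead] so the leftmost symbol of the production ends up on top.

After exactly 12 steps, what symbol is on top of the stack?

x

      Stack      Input            Action
   1  $ T        x y e d x e x $  expand T ::= x Q P
   2  $ P Q x    x y e d x e x $  match x
   3  $ P Q      y e d x e x $    expand Q ::= T'
   4  $ P T'     y e d x e x $    expand T' ::= y e Q
   5  $ P Q e y  y e d x e x $    match y
   6  $ P Q e    e d x e x $      match e
   7  $ P Q      d x e x $        expand Q ::= T'
   8  $ P T'     d x e x $        expand T' ::= d
   9  $ P d      d x e x $        match d
  10  $ P        x e x $          expand P ::= x e x
  11  $ x e x    x e x $          match x
  12  $ x e      e x $            match e
Stack after step 12: $ x (top = x).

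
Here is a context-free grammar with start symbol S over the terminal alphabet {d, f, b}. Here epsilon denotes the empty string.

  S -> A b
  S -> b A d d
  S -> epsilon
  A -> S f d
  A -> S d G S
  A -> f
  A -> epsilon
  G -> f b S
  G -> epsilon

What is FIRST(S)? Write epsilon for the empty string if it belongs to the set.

FIRST(G): from G->f b S we get {f}; from G->epsilon we get {epsilon}. So FIRST(G) = {epsilon, f}.
FIRST(S): from S->A b we get {b, d, f}; from S->b A d d we get {b}; from S->epsilon we get {epsilon}. So FIRST(S) = {epsilon, b, d, f}.
FIRST(A): from A->S f d we get {b, d, f}; from A->S d G S we get {b, d, f}; from A->f we get {f}; from A->epsilon we get {epsilon}. So FIRST(A) = {epsilon, b, d, f}.

{epsilon, b, d, f}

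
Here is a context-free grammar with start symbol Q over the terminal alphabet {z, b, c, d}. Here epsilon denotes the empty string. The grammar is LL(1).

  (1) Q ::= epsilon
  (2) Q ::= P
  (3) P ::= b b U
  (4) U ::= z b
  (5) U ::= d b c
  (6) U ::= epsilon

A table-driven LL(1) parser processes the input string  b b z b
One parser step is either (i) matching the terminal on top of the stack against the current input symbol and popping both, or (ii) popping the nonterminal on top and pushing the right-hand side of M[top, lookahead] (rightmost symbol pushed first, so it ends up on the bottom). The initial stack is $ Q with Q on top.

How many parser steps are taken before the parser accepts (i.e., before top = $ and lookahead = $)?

step 1: stack=$ Q  input=b b z b $  — expand Q ::= P
step 2: stack=$ P  input=b b z b $  — expand P ::= b b U
step 3: stack=$ U b b  input=b b z b $  — match b
step 4: stack=$ U b  input=b z b $  — match b
step 5: stack=$ U  input=z b $  — expand U ::= z b
step 6: stack=$ b z  input=z b $  — match z
step 7: stack=$ b  input=b $  — match b
Accept reached after 7 steps.

7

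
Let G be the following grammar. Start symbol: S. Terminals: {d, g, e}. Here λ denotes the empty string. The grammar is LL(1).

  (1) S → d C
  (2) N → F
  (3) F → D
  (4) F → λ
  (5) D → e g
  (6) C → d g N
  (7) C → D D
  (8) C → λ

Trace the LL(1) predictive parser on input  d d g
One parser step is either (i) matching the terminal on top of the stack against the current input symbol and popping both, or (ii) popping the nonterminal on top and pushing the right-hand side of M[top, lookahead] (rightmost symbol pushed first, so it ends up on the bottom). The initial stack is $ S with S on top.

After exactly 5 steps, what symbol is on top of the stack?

N

step 1: stack=$ S  input=d d g $  — expand S → d C
step 2: stack=$ C d  input=d d g $  — match d
step 3: stack=$ C  input=d g $  — expand C → d g N
step 4: stack=$ N g d  input=d g $  — match d
step 5: stack=$ N g  input=g $  — match g
Stack after step 5: $ N (top = N).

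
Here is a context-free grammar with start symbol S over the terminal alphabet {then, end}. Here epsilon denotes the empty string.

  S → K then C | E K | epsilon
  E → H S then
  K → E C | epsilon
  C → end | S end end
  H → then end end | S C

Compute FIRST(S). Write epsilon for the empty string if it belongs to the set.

{epsilon, end, then}

FIRST(S) = {epsilon, end, then}  (via K then C, E K)
FIRST(C) = {end, then}  (via S end end)
FIRST(H) = {end, then}  (via S C)
FIRST(E) = {end, then}  (via H S then)
FIRST(K) = {epsilon, end, then}  (via E C)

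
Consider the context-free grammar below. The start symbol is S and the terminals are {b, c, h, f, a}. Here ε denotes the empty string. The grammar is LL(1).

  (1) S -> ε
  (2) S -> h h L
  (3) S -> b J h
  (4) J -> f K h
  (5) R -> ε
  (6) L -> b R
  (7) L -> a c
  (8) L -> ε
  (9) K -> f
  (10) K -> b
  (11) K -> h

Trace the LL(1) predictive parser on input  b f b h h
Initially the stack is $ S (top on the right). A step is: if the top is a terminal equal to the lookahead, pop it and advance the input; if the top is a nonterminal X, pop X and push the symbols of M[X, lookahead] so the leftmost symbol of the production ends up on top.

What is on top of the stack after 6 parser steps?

     Stack      Input        Action
  1  $ S        b f b h h $  expand S -> b J h
  2  $ h J b    b f b h h $  match b
  3  $ h J      f b h h $    expand J -> f K h
  4  $ h h K f  f b h h $    match f
  5  $ h h K    b h h $      expand K -> b
  6  $ h h b    b h h $      match b
Stack after step 6: $ h h (top = h).

h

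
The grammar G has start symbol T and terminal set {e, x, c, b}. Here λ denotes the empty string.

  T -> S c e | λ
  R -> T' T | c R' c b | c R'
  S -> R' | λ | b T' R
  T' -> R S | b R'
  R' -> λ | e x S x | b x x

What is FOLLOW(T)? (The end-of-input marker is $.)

FIRST(R') = {λ, b, e}
FIRST(S) = {λ, b, e}  (via R')
FIRST(T) = {λ, b, c, e}  (via S c e)
FIRST(R) = {b, c}  (via T' T)
FIRST(T') = {b, c}  (via R S)
FOLLOW(T) includes $ since T is the start symbol.
FOLLOW(T): in R->T' T, the suffix after T is empty, so FOLLOW(T) ⊇ FOLLOW(R) = {b, c, e, x}. Thus FOLLOW(T) = {$, b, c, e, x}.
FOLLOW(R): in S->b T' R, the suffix after R is empty, so FOLLOW(R) ⊇ FOLLOW(S) = {b, c, e, x}; in T'->R S, R is followed by S with FIRST {λ, b, e}; in T'->R S, the suffix after R is nullable, so FOLLOW(R) ⊇ FOLLOW(T') = {b, c, e, x}. Thus FOLLOW(R) = {b, c, e, x}.
FOLLOW(T'): in R->T' T, T' is followed by T with FIRST {λ, b, c, e}; in R->T' T, the suffix after T' is nullable, so FOLLOW(T') ⊇ FOLLOW(R) = {b, c, e, x}; in S->b T' R, T' is followed by R with FIRST {b, c}. Thus FOLLOW(T') = {b, c, e, x}.
FOLLOW(S): in T->S c e, S is followed by c e with FIRST {c}; in T'->R S, the suffix after S is empty, so FOLLOW(S) ⊇ FOLLOW(T') = {b, c, e, x}; in R'->e x S x, S is followed by x with FIRST {x}. Thus FOLLOW(S) = {b, c, e, x}.
FOLLOW(R'): in R->c R' c b, R' is followed by c b with FIRST {c}; in R->c R', the suffix after R' is empty, so FOLLOW(R') ⊇ FOLLOW(R) = {b, c, e, x}; in S->R', the suffix after R' is empty, so FOLLOW(R') ⊇ FOLLOW(S) = {b, c, e, x}; in T'->b R', the suffix after R' is empty, so FOLLOW(R') ⊇ FOLLOW(T') = {b, c, e, x}. Thus FOLLOW(R') = {b, c, e, x}.

{$, b, c, e, x}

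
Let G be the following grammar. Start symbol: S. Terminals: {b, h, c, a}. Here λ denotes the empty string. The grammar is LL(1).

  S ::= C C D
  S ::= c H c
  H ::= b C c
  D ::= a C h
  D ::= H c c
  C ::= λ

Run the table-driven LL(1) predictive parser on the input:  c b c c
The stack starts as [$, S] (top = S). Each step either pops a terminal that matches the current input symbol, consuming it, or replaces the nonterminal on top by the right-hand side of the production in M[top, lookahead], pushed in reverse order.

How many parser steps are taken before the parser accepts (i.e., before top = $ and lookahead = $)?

7

step 1: stack=$ S  input=c b c c $  — expand S ::= c H c
step 2: stack=$ c H c  input=c b c c $  — match c
step 3: stack=$ c H  input=b c c $  — expand H ::= b C c
step 4: stack=$ c c C b  input=b c c $  — match b
step 5: stack=$ c c C  input=c c $  — expand C ::= λ
step 6: stack=$ c c  input=c c $  — match c
step 7: stack=$ c  input=c $  — match c
Accept reached after 7 steps.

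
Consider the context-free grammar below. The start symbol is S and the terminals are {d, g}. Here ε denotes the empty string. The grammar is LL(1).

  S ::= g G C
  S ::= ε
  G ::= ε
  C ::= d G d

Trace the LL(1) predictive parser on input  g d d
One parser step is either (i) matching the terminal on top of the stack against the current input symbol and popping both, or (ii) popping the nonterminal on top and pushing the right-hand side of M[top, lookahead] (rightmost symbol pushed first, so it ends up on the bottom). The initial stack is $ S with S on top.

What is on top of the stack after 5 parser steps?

step 1: stack=$ S  input=g d d $  — expand S ::= g G C
step 2: stack=$ C G g  input=g d d $  — match g
step 3: stack=$ C G  input=d d $  — expand G ::= ε
step 4: stack=$ C  input=d d $  — expand C ::= d G d
step 5: stack=$ d G d  input=d d $  — match d
Stack after step 5: $ d G (top = G).

G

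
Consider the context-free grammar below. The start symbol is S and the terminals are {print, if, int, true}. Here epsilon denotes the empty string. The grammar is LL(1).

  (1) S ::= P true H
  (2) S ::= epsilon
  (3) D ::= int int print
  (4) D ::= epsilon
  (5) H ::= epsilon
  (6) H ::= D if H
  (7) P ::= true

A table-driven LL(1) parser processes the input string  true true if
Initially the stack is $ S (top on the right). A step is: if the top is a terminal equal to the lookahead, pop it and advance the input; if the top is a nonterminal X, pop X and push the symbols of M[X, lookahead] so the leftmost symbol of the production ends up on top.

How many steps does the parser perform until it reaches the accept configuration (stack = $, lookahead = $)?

step 1: stack=$ S  input=true true if $  — expand S ::= P true H
step 2: stack=$ H true P  input=true true if $  — expand P ::= true
step 3: stack=$ H true true  input=true true if $  — match true
step 4: stack=$ H true  input=true if $  — match true
step 5: stack=$ H  input=if $  — expand H ::= D if H
step 6: stack=$ H if D  input=if $  — expand D ::= epsilon
step 7: stack=$ H if  input=if $  — match if
step 8: stack=$ H  input=$  — expand H ::= epsilon
Accept reached after 8 steps.

8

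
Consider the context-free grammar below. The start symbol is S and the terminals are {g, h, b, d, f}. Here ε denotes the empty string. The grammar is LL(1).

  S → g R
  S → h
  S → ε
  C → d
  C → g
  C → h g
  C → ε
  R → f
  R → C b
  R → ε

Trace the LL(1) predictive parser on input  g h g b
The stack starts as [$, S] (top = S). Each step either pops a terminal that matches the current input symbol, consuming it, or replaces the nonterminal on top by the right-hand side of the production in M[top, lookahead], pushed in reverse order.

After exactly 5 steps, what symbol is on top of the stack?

step 1: stack=$ S  input=g h g b $  — expand S → g R
step 2: stack=$ R g  input=g h g b $  — match g
step 3: stack=$ R  input=h g b $  — expand R → C b
step 4: stack=$ b C  input=h g b $  — expand C → h g
step 5: stack=$ b g h  input=h g b $  — match h
Stack after step 5: $ b g (top = g).

g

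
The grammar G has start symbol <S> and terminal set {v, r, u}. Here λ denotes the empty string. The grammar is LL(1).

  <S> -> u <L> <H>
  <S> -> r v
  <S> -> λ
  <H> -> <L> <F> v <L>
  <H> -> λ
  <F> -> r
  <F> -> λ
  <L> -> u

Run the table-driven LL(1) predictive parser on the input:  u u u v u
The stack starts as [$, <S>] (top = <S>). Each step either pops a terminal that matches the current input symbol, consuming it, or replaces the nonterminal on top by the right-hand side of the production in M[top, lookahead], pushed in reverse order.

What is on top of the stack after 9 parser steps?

<L>

step 1: stack=$ <S>  input=u u u v u $  — expand <S> -> u <L> <H>
step 2: stack=$ <H> <L> u  input=u u u v u $  — match u
step 3: stack=$ <H> <L>  input=u u v u $  — expand <L> -> u
step 4: stack=$ <H> u  input=u u v u $  — match u
step 5: stack=$ <H>  input=u v u $  — expand <H> -> <L> <F> v <L>
step 6: stack=$ <L> v <F> <L>  input=u v u $  — expand <L> -> u
step 7: stack=$ <L> v <F> u  input=u v u $  — match u
step 8: stack=$ <L> v <F>  input=v u $  — expand <F> -> λ
step 9: stack=$ <L> v  input=v u $  — match v
Stack after step 9: $ <L> (top = <L>).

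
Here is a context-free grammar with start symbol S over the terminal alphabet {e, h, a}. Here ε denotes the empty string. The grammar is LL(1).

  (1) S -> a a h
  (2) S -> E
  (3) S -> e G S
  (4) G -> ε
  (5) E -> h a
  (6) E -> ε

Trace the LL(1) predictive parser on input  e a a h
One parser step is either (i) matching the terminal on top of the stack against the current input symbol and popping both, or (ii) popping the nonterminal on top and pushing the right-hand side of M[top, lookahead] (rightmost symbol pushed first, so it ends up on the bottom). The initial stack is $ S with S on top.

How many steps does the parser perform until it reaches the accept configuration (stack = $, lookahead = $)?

     Stack    Input      Action
  1  $ S      e a a h $  expand S -> e G S
  2  $ S G e  e a a h $  match e
  3  $ S G    a a h $    expand G -> ε
  4  $ S      a a h $    expand S -> a a h
  5  $ h a a  a a h $    match a
  6  $ h a    a h $      match a
  7  $ h      h $        match h
Accept reached after 7 steps.

7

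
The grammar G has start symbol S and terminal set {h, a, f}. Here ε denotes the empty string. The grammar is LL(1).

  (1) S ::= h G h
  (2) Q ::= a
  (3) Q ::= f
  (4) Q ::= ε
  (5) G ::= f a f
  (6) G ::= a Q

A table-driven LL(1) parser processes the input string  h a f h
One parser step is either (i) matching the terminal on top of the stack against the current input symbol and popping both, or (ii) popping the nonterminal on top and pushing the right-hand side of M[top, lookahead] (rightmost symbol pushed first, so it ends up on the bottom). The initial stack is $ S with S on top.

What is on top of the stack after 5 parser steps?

f

     Stack    Input      Action
  1  $ S      h a f h $  expand S ::= h G h
  2  $ h G h  h a f h $  match h
  3  $ h G    a f h $    expand G ::= a Q
  4  $ h Q a  a f h $    match a
  5  $ h Q    f h $      expand Q ::= f
Stack after step 5: $ h f (top = f).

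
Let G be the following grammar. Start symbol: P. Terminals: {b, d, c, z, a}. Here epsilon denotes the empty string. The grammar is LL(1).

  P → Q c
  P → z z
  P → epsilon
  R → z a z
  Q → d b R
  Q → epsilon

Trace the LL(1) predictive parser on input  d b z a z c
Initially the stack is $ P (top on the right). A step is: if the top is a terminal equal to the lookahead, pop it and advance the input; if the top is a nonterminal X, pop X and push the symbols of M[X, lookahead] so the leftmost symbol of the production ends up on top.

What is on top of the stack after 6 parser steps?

a

     Stack      Input          Action
  1  $ P        d b z a z c $  expand P → Q c
  2  $ c Q      d b z a z c $  expand Q → d b R
  3  $ c R b d  d b z a z c $  match d
  4  $ c R b    b z a z c $    match b
  5  $ c R      z a z c $      expand R → z a z
  6  $ c z a z  z a z c $      match z
Stack after step 6: $ c z a (top = a).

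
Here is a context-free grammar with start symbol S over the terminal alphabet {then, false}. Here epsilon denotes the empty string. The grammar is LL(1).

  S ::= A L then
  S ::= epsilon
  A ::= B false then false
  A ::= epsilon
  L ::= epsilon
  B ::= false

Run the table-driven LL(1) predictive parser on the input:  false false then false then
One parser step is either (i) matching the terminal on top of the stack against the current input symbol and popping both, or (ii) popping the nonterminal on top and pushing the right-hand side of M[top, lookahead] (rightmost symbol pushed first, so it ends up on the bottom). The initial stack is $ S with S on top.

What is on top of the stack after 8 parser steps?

then

step 1: stack=$ S  input=false false then false then $  — expand S ::= A L then
step 2: stack=$ then L A  input=false false then false then $  — expand A ::= B false then false
step 3: stack=$ then L false then false B  input=false false then false then $  — expand B ::= false
step 4: stack=$ then L false then false false  input=false false then false then $  — match false
step 5: stack=$ then L false then false  input=false then false then $  — match false
step 6: stack=$ then L false then  input=then false then $  — match then
step 7: stack=$ then L false  input=false then $  — match false
step 8: stack=$ then L  input=then $  — expand L ::= epsilon
Stack after step 8: $ then (top = then).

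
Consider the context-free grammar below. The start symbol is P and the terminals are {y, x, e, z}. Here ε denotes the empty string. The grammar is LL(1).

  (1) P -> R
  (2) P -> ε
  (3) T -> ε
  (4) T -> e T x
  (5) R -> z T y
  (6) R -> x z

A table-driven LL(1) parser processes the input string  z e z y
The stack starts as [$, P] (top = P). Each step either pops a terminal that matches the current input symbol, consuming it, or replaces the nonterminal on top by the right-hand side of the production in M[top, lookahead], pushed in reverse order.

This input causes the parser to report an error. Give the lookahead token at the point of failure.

step 1: stack=$ P  input=z e z y $  — expand P -> R
step 2: stack=$ R  input=z e z y $  — expand R -> z T y
step 3: stack=$ y T z  input=z e z y $  — match z
step 4: stack=$ y T  input=e z y $  — expand T -> e T x
step 5: stack=$ y x T e  input=e z y $  — match e
step 6: stack=$ y x T  input=z y $  — error: M[T, z] is empty

z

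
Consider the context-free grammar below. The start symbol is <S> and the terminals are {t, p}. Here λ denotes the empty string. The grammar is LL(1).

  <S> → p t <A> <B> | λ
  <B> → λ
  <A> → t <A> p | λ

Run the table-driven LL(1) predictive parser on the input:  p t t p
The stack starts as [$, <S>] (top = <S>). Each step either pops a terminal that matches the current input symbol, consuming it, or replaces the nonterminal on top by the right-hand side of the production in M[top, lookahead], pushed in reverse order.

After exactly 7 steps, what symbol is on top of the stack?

<B>

     Stack          Input      Action
  1  $ <S>          p t t p $  expand <S> → p t <A> <B>
  2  $ <B> <A> t p  p t t p $  match p
  3  $ <B> <A> t    t t p $    match t
  4  $ <B> <A>      t p $      expand <A> → t <A> p
  5  $ <B> p <A> t  t p $      match t
  6  $ <B> p <A>    p $        expand <A> → λ
  7  $ <B> p        p $        match p
Stack after step 7: $ <B> (top = <B>).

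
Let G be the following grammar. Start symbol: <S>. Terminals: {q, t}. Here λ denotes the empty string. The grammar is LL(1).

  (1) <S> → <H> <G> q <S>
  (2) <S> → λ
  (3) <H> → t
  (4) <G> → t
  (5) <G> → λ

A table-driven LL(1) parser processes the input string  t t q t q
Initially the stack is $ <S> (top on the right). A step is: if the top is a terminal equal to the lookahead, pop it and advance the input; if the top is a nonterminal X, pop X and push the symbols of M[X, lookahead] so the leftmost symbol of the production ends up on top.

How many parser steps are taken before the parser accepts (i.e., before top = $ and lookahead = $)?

12

step 1: stack=$ <S>  input=t t q t q $  — expand <S> → <H> <G> q <S>
step 2: stack=$ <S> q <G> <H>  input=t t q t q $  — expand <H> → t
step 3: stack=$ <S> q <G> t  input=t t q t q $  — match t
step 4: stack=$ <S> q <G>  input=t q t q $  — expand <G> → t
step 5: stack=$ <S> q t  input=t q t q $  — match t
step 6: stack=$ <S> q  input=q t q $  — match q
step 7: stack=$ <S>  input=t q $  — expand <S> → <H> <G> q <S>
step 8: stack=$ <S> q <G> <H>  input=t q $  — expand <H> → t
step 9: stack=$ <S> q <G> t  input=t q $  — match t
step 10: stack=$ <S> q <G>  input=q $  — expand <G> → λ
step 11: stack=$ <S> q  input=q $  — match q
step 12: stack=$ <S>  input=$  — expand <S> → λ
Accept reached after 12 steps.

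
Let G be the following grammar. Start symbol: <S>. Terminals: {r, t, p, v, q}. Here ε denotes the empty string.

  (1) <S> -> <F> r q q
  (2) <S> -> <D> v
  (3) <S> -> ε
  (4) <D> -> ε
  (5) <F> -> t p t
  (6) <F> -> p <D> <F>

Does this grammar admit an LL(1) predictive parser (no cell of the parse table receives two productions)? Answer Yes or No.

FIRST(<S>) = {ε, p, t, v}
FIRST(<D>) = {ε}
FIRST(<F>) = {p, t}
FOLLOW(<S>) = {$}
FOLLOW(<D>) = {p, t, v}
FOLLOW(<F>) = {r}
Each cell of M receives at most one production.

Yes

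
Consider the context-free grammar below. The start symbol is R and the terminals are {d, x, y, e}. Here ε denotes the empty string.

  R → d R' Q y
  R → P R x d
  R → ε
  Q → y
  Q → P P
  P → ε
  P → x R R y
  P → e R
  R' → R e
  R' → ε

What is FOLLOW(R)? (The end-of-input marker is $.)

{$, d, e, x, y}

FIRST(P): from P→ε we get {ε}; from P→x R R y we get {x}; from P→e R we get {e}. So FIRST(P) = {ε, e, x}.
FIRST(R): from R→d R' Q y we get {d}; from R→P R x d we get {d, e, x}; from R→ε we get {ε}. So FIRST(R) = {ε, d, e, x}.
FIRST(Q): from Q→y we get {y}; from Q→P P we get {ε, e, x}. So FIRST(Q) = {ε, e, x, y}.
FIRST(R'): from R'→R e we get {d, e, x}; from R'→ε we get {ε}. So FIRST(R') = {ε, d, e, x}.
FOLLOW(R) includes $ since R is the start symbol.
FOLLOW(Q): in R→d R' Q y, Q is followed by y with FIRST {y}. Thus FOLLOW(Q) = {y}.
FOLLOW(P): in R→P R x d, P is followed by R x d with FIRST {d, e, x}; in Q→P P (occurrence 1), P is followed by P with FIRST {ε, e, x}; in Q→P P (occurrence 1), the suffix after P is nullable, so FOLLOW(P) ⊇ FOLLOW(Q) = {y}; in Q→P P (occurrence 2), the suffix after P is empty, so FOLLOW(P) ⊇ FOLLOW(Q) = {y}. Thus FOLLOW(P) = {d, e, x, y}.
FOLLOW(R): in R→P R x d, R is followed by x d with FIRST {x}; in P→x R R y (occurrence 1), R is followed by R y with FIRST {d, e, x, y}; in P→x R R y (occurrence 2), R is followed by y with FIRST {y}; in P→e R, the suffix after R is empty, so FOLLOW(R) ⊇ FOLLOW(P) = {d, e, x, y}; in R'→R e, R is followed by e with FIRST {e}. Thus FOLLOW(R) = {$, d, e, x, y}.
FOLLOW(R'): in R→d R' Q y, R' is followed by Q y with FIRST {e, x, y}. Thus FOLLOW(R') = {e, x, y}.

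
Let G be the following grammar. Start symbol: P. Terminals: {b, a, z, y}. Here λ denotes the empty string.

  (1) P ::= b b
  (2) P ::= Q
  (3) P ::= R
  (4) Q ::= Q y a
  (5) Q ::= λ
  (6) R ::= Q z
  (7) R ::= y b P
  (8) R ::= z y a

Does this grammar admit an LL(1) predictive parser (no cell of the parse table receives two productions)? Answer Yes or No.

FIRST(P) = {λ, b, y, z}
FIRST(Q) = {λ, y}
FIRST(R) = {y, z}
FOLLOW(P) = {$}
FOLLOW(Q) = {$, y, z}
FOLLOW(R) = {$}
Cell M[P, y] receives both P ::= Q and P ::= R — the grammar is not LL(1).

No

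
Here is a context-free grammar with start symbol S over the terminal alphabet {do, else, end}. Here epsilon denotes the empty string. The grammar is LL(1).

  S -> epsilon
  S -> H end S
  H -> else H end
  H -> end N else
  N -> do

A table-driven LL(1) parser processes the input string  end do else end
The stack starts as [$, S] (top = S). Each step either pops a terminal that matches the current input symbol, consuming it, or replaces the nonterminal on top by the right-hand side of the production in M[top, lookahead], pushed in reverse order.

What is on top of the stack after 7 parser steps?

S

     Stack               Input              Action
  1  $ S                 end do else end $  expand S -> H end S
  2  $ S end H           end do else end $  expand H -> end N else
  3  $ S end else N end  end do else end $  match end
  4  $ S end else N      do else end $      expand N -> do
  5  $ S end else do     do else end $      match do
  6  $ S end else        else end $         match else
  7  $ S end             end $              match end
Stack after step 7: $ S (top = S).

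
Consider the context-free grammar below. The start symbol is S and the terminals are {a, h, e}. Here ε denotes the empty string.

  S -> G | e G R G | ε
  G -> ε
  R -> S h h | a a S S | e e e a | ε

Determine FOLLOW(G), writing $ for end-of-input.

FIRST(G) = {ε}
FIRST(S) = {ε, e}  (via G)
FIRST(R) = {ε, a, e, h}  (via S h h)
FOLLOW(S) includes $ since S is the start symbol.
FOLLOW(S): in R->S h h, S is followed by h h with FIRST {h}; in R->a a S S (occurrence 1), S is followed by S with FIRST {ε, e}; in R->a a S S (occurrence 1), the suffix after S is nullable, so FOLLOW(S) ⊇ FOLLOW(R) = {$, e, h}; in R->a a S S (occurrence 2), the suffix after S is empty, so FOLLOW(S) ⊇ FOLLOW(R) = {$, e, h}. Thus FOLLOW(S) = {$, e, h}.
FOLLOW(G): in S->G, the suffix after G is empty, so FOLLOW(G) ⊇ FOLLOW(S) = {$, e, h}; in S->e G R G (occurrence 1), G is followed by R G with FIRST {ε, a, e, h}; in S->e G R G (occurrence 1), the suffix after G is nullable, so FOLLOW(G) ⊇ FOLLOW(S) = {$, e, h}; in S->e G R G (occurrence 2), the suffix after G is empty, so FOLLOW(G) ⊇ FOLLOW(S) = {$, e, h}. Thus FOLLOW(G) = {$, a, e, h}.
FOLLOW(R): in S->e G R G, R is followed by G with FIRST {ε}; in S->e G R G, the suffix after R is nullable, so FOLLOW(R) ⊇ FOLLOW(S) = {$, e, h}. Thus FOLLOW(R) = {$, e, h}.

{$, a, e, h}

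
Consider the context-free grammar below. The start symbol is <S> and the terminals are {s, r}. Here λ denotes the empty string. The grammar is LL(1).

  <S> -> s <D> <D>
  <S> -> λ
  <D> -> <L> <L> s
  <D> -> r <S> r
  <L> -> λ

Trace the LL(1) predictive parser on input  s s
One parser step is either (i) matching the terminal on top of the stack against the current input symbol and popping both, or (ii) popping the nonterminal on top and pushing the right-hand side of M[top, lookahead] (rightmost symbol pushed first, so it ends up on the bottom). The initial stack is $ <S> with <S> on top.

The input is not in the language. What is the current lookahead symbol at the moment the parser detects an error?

$

     Stack            Input  Action
  1  $ <S>            s s $  expand <S> -> s <D> <D>
  2  $ <D> <D> s      s s $  match s
  3  $ <D> <D>        s $    expand <D> -> <L> <L> s
  4  $ <D> s <L> <L>  s $    expand <L> -> λ
  5  $ <D> s <L>      s $    expand <L> -> λ
  6  $ <D> s          s $    match s
  7  $ <D>            $      error: M[<D>, $] is empty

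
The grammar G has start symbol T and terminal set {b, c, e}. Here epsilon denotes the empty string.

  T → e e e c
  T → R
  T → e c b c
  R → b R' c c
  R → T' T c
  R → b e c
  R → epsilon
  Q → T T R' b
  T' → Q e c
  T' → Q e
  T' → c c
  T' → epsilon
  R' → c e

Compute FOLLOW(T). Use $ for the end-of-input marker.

{$, b, c, e}

FIRST(R'): from R'→c e we get {c}. So FIRST(R') = {c}.
FIRST(T): from T→e e e c we get {e}; from T→R we get {epsilon, b, c, e}; from T→e c b c we get {e}. So FIRST(T) = {epsilon, b, c, e}.
FIRST(Q): from Q→T T R' b we get {b, c, e}. So FIRST(Q) = {b, c, e}.
FIRST(T'): from T'→Q e c we get {b, c, e}; from T'→Q e we get {b, c, e}; from T'→c c we get {c}; from T'→epsilon we get {epsilon}. So FIRST(T') = {epsilon, b, c, e}.
FIRST(R): from R→b R' c c we get {b}; from R→T' T c we get {b, c, e}; from R→b e c we get {b}; from R→epsilon we get {epsilon}. So FIRST(R) = {epsilon, b, c, e}.
FOLLOW(T) includes $ since T is the start symbol.
FOLLOW(T): in R→T' T c, T is followed by c with FIRST {c}; in Q→T T R' b (occurrence 1), T is followed by T R' b with FIRST {b, c, e}; in Q→T T R' b (occurrence 2), T is followed by R' b with FIRST {c}. Thus FOLLOW(T) = {$, b, c, e}.
FOLLOW(R): in T→R, the suffix after R is empty, so FOLLOW(R) ⊇ FOLLOW(T) = {$, b, c, e}. Thus FOLLOW(R) = {$, b, c, e}.
FOLLOW(Q): in T'→Q e c, Q is followed by e c with FIRST {e}; in T'→Q e, Q is followed by e with FIRST {e}. Thus FOLLOW(Q) = {e}.
FOLLOW(T'): in R→T' T c, T' is followed by T c with FIRST {b, c, e}. Thus FOLLOW(T') = {b, c, e}.
FOLLOW(R'): in R→b R' c c, R' is followed by c c with FIRST {c}; in Q→T T R' b, R' is followed by b with FIRST {b}. Thus FOLLOW(R') = {b, c}.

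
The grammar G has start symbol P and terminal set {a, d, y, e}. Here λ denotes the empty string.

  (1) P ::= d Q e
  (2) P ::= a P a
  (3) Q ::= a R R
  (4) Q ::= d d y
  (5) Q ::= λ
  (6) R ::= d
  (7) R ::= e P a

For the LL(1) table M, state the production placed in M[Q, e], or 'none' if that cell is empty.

Q ::= λ

FIRST(P): from P::=d Q e we get {d}; from P::=a P a we get {a}. So FIRST(P) = {a, d}.
FIRST(Q): from Q::=a R R we get {a}; from Q::=d d y we get {d}; from Q::=λ we get {λ}. So FIRST(Q) = {λ, a, d}.
FIRST(R): from R::=d we get {d}; from R::=e P a we get {e}. So FIRST(R) = {d, e}.
FOLLOW(P) includes $ since P is the start symbol.
FOLLOW(Q): in P::=d Q e, Q is followed by e with FIRST {e}. Thus FOLLOW(Q) = {e}.
For Q ::= a R R: FIRST(a R R) = {a}, so it goes in M[Q, t] for t ∈ {a}.
For Q ::= d d y: FIRST(d d y) = {d}, so it goes in M[Q, t] for t ∈ {d}.
For Q ::= λ: FIRST(λ) = {λ}, so it goes in M[Q, t] for t ∈ {}; since λ ∈ FIRST, also for every t ∈ FOLLOW(Q) = {e}.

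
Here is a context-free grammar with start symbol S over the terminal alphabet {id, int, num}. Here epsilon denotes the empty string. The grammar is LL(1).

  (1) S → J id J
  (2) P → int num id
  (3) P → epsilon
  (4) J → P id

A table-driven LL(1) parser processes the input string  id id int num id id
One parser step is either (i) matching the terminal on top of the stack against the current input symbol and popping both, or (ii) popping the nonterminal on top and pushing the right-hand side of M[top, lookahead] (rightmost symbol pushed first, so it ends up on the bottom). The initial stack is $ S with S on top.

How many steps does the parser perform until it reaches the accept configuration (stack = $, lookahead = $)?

11

      Stack            Input                  Action
   1  $ S              id id int num id id $  expand S → J id J
   2  $ J id J         id id int num id id $  expand J → P id
   3  $ J id id P      id id int num id id $  expand P → epsilon
   4  $ J id id        id id int num id id $  match id
   5  $ J id           id int num id id $     match id
   6  $ J              int num id id $        expand J → P id
   7  $ id P           int num id id $        expand P → int num id
   8  $ id id num int  int num id id $        match int
   9  $ id id num      num id id $            match num
  10  $ id id          id id $                match id
  11  $ id             id $                   match id
Accept reached after 11 steps.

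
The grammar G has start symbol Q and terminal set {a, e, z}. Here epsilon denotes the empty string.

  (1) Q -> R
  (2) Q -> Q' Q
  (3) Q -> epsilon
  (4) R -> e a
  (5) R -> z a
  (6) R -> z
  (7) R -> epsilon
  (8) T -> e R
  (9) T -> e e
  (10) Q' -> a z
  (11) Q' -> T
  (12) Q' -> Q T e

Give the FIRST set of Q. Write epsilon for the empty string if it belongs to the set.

FIRST(R) = {epsilon, e, z}
FIRST(T) = {e}
FIRST(Q) = {epsilon, a, e, z}  (via R, Q' Q)
FIRST(Q') = {a, e, z}  (via T, Q T e)

{epsilon, a, e, z}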